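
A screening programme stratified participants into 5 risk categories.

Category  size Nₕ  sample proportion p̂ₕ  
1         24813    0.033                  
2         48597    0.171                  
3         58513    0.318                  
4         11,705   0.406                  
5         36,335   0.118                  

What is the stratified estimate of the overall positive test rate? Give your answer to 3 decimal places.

0.204

N = 24813 + 48597 + 58513 + 11705 + 36335 = 179963.
Overall proportion = Σ (Nₕ/N)·p̂ₕ.
Σ Nₕp̂ₕ = 818.829 + 8310.087 + 18607.134 + 4752.23 + 4287.53 = 36775.81.
36775.81 / 179963 = 0.20435... → 0.204.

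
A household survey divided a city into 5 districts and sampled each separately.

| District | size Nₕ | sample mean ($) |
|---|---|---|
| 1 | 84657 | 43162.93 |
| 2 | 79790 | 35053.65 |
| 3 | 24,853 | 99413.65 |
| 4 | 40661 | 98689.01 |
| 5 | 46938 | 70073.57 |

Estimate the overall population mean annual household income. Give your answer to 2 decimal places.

x̄_st = (Σ Nₕx̄ₕ) / (Σ Nₕ) = (84657·43162.93 + 79790·35053.65 + 24853·99413.65 + 40661·98689.01 + 46938·70073.57) / 276899
= 16223609406.23 / 276899 = 58590.3503... → 58590.35.

58590.35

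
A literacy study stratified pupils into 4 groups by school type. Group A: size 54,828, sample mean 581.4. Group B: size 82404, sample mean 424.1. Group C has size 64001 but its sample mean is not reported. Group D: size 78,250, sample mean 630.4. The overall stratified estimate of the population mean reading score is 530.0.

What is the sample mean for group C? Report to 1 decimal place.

Σ Nₕx̄ₕ = N·μ, so 64001·x̄_C = 279483·530.0 − (54828·581.4 + 82404·424.1 + 78250·630.4).
= 148125990 − 116153335.6 = 31972654.4.
x̄_C = 31972654.4 / 64001 = 499.565... → 499.6.

499.6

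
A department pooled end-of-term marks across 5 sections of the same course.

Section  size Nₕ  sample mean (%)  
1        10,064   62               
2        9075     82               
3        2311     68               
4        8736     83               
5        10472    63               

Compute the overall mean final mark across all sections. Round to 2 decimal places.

71.57

N = 10064 + 9075 + 2311 + 8736 + 10472 = 40658.
Weight each subgroup mean by Nₕ/N and sum.
Σ Nₕx̄ₕ = 10064·62 + 9075·82 + 2311·68 + 8736·83 + 10472·63 = 623968 + 744150 + 157148 + 725088 + 659736 = 2910090.
Divide by N: 2910090 / 40658 = 71.5748... → 71.57.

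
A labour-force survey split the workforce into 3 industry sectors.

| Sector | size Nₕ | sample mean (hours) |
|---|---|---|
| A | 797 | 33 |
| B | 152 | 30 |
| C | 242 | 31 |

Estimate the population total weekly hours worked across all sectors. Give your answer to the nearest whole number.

A: 797·33 = 26301
B: 152·30 = 4560
C: 242·31 = 7502
τ̂ = Σ Nₕx̄ₕ = 38363.

38363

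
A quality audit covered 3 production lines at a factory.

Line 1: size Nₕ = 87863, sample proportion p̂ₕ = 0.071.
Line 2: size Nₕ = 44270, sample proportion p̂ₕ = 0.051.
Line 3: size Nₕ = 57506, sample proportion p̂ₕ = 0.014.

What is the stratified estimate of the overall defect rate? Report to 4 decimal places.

0.0490

N = 87863 + 44270 + 57506 = 189639.
Overall proportion = Σ (Nₕ/N)·p̂ₕ.
Σ Nₕp̂ₕ = 6238.273 + 2257.77 + 805.084 = 9301.127.
9301.127 / 189639 = 0.049046... → 0.0490.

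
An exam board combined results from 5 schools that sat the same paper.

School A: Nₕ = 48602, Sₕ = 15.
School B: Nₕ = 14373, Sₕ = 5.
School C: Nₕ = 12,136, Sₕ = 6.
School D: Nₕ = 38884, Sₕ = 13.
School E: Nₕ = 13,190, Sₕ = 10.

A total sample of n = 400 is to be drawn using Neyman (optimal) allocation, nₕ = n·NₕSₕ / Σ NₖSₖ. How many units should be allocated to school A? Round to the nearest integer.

193

Σ NₕSₕ = 48602·15 + 14373·5 + 12136·6 + 38884·13 + 13190·10 = 1511103.
Share for A: 729030/1511103 = 0.48245.
n_A = 400 × 0.48245 = 192.980... → 193.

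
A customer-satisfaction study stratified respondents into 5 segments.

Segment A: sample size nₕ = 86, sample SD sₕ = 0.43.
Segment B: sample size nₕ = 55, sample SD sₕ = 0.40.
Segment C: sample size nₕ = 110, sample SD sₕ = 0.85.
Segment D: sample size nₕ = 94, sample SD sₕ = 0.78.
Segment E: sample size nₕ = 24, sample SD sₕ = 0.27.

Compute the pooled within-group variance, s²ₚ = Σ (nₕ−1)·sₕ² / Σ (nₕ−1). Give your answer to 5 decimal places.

0.44332

A: (86−1)·0.43² = 85·0.1849 = 15.7165
B: (55−1)·0.40² = 54·0.16 = 8.64
C: (110−1)·0.85² = 109·0.7225 = 78.7525
D: (94−1)·0.78² = 93·0.6084 = 56.5812
E: (24−1)·0.27² = 23·0.0729 = 1.6767
Numerator = 161.3669; denominator = Σ(nₕ−1) = 364.
s²ₚ = 161.3669/364 = 0.4433157... → 0.44332.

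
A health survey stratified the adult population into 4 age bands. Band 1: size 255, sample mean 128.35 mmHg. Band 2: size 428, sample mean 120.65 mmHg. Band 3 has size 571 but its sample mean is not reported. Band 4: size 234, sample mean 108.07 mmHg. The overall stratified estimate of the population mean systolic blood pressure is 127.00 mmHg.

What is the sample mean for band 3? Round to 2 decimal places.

Σ Nₕx̄ₕ = N·μ, so 571·x̄_3 = 1488·127.00 − (255·128.35 + 428·120.65 + 234·108.07).
= 188976 − 109655.83 = 79320.17.
x̄_3 = 79320.17 / 571 = 138.9145... → 138.91.

138.91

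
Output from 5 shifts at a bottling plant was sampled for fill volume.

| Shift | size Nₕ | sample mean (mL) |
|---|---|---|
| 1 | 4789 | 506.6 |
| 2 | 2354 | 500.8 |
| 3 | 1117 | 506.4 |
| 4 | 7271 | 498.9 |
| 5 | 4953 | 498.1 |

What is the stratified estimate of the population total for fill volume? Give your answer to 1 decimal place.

1: 4789·506.6 = 2426107.4
2: 2354·500.8 = 1178883.2
3: 1117·506.4 = 565648.8
4: 7271·498.9 = 3627501.9
5: 4953·498.1 = 2467089.3
τ̂ = Σ Nₕx̄ₕ = 10265230.6.

10265230.6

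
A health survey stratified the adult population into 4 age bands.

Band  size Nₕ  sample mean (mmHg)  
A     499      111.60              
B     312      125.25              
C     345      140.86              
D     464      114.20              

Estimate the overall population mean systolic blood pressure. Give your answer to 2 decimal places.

121.20

N = 499 + 312 + 345 + 464 = 1620.
Weight each subgroup mean by Nₕ/N and sum.
Σ Nₕx̄ₕ = 499·111.60 + 312·125.25 + 345·140.86 + 464·114.20 = 55688.4 + 39078 + 48596.7 + 52988.8 = 196351.9.
Divide by N: 196351.9 / 1620 = 121.2049... → 121.20.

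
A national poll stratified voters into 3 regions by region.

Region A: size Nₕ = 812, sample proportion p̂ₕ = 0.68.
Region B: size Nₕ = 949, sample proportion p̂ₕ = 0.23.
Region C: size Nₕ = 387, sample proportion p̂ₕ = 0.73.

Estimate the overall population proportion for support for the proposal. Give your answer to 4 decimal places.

N = 812 + 949 + 387 = 2148.
Overall proportion = Σ (Nₕ/N)·p̂ₕ.
Σ Nₕp̂ₕ = 552.16 + 218.27 + 282.51 = 1052.94.
1052.94 / 2148 = 0.490196... → 0.4902.

0.4902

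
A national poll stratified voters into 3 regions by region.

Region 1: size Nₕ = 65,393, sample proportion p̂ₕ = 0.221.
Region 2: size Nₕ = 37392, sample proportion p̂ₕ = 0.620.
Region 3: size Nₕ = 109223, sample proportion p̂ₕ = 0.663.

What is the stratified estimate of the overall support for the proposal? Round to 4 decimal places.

Wₕ = Nₕ/N with N = 212008: 0.3084, 0.1764, 0.5152.
p̂_st = 0.3084·0.221 + 0.1764·0.620 + 0.5152·0.663 ≈ 0.519083... → 0.5191.

0.5191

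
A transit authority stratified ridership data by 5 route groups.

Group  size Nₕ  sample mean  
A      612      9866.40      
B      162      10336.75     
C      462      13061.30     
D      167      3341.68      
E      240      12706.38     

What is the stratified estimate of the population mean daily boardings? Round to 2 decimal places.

N = 1643; weights Wₕ = Nₕ/N = (0.3725, 0.0986, 0.2812, 0.1016, 0.1461).
x̄_st = Σ Wₕ·x̄ₕ = 0.3725·9866.40 + 0.0986·10336.75 + 0.2812·13061.30 + 0.1016·3341.68 + 0.1461·12706.38 ≈ 10562.8135...
→ 10562.81.

10562.81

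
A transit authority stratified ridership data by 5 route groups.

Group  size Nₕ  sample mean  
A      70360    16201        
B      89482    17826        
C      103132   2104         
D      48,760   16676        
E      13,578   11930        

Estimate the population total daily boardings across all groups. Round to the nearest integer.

A: 70360·16201 = 1139902360
B: 89482·17826 = 1595106132
C: 103132·2104 = 216989728
D: 48760·16676 = 813121760
E: 13578·11930 = 161985540
τ̂ = Σ Nₕx̄ₕ = 3927105520.

3927105520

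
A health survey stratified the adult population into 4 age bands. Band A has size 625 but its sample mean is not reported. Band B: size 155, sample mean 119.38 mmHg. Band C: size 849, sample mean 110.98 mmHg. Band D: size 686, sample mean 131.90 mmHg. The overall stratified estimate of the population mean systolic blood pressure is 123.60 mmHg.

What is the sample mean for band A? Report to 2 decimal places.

132.68

N = 625 + 155 + 849 + 686 = 2315.
Overall total = μ·N = 123.60·2315 = 286134.
Subtract the known strata: 155·119.38 + 849·110.98 + 686·131.90 = 203209.32.
Remaining total for band A: 286134 − 203209.32 = 82924.68.
Divide by its size: 82924.68 / 625 = 132.6795... → 132.68.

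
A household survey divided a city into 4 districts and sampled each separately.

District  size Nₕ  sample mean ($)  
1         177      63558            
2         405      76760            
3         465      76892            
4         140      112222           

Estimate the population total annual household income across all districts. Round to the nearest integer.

93803426

1: 177·63558 = 11249766
2: 405·76760 = 31087800
3: 465·76892 = 35754780
4: 140·112222 = 15711080
τ̂ = Σ Nₕx̄ₕ = 93803426.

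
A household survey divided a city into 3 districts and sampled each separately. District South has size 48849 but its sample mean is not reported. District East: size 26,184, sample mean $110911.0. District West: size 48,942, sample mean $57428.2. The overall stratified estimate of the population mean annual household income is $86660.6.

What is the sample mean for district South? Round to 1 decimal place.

N = 48849 + 26184 + 48942 = 123975.
Overall total = μ·N = 86660.6·123975 = 10743747885.
Subtract the known strata: 26184·110911.0 + 48942·57428.2 = 5714744588.4.
Remaining total for district South: 10743747885 − 5714744588.4 = 5029003296.6.
Divide by its size: 5029003296.6 / 48849 = 102949.974... → 102950.0.

102950.0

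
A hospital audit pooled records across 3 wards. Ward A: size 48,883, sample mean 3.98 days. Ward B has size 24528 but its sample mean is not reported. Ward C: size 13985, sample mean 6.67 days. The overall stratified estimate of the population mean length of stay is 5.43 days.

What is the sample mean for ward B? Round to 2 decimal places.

7.61

Σ Nₕx̄ₕ = N·μ, so 24528·x̄_B = 87396·5.43 − (48883·3.98 + 13985·6.67).
= 474560.28 − 287834.29 = 186725.99.
x̄_B = 186725.99 / 24528 = 7.6128... → 7.61.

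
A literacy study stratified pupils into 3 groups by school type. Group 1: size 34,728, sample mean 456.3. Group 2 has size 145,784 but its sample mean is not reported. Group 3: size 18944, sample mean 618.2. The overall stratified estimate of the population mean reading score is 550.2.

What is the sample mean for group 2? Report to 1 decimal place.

Σ Nₕx̄ₕ = N·μ, so 145784·x̄_2 = 199456·550.2 − (34728·456.3 + 18944·618.2).
= 109740691.2 − 27557567.2 = 82183124.
x̄_2 = 82183124 / 145784 = 563.732... → 563.7.

563.7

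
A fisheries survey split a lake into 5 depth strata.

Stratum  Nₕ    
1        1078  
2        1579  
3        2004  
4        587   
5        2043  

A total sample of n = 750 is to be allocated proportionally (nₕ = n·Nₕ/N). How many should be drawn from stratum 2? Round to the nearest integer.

162

N = 1078 + 1579 + 2004 + 587 + 2043 = 7291.
n_2 = 750·1579/7291 = 162.426... → 162.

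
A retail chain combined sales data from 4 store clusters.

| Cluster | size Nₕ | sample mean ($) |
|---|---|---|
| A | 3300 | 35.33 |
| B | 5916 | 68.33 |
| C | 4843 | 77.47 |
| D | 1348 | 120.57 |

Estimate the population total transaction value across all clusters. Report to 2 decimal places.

1058544.85

A: 3300·35.33 = 116589
B: 5916·68.33 = 404240.28
C: 4843·77.47 = 375187.21
D: 1348·120.57 = 162528.36
τ̂ = Σ Nₕx̄ₕ = 1058544.85.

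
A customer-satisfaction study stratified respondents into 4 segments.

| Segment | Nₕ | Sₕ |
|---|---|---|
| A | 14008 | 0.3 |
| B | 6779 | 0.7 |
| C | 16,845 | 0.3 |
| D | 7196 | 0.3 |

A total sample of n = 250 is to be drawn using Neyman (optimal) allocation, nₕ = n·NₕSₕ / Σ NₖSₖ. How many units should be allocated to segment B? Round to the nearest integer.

Σ NₕSₕ = 14008·0.3 + 6779·0.7 + 16845·0.3 + 7196·0.3 = 16160.
Share for B: 4745.3/16160 = 0.29364.
n_B = 250 × 0.29364 = 73.411... → 73.

73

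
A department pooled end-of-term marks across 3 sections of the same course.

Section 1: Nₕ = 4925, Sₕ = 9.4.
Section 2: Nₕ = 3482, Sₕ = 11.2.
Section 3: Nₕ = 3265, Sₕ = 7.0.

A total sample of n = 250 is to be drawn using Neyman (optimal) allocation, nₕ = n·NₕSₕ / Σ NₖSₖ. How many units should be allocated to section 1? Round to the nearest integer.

Σ NₕSₕ = 4925·9.4 + 3482·11.2 + 3265·7.0 = 108148.4.
Share for 1: 46295/108148.4 = 0.42807.
n_1 = 250 × 0.42807 = 107.017... → 107.

107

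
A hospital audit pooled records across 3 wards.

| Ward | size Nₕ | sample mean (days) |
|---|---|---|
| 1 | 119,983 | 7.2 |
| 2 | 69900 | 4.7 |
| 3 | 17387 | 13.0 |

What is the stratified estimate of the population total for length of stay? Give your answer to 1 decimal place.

1418438.6

Estimate total by summing Nₕ·x̄ₕ over strata.
119983·7.2 + 69900·4.7 + 17387·13.0 = 863877.6 + 328530 + 226031 = 1418438.6.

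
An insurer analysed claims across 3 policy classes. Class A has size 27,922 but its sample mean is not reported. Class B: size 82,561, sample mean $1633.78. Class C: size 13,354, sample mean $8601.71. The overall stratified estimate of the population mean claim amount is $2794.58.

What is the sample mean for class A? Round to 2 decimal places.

3449.56

N = 27922 + 82561 + 13354 = 123837.
Overall total = μ·N = 2794.58·123837 = 346072403.46.
Subtract the known strata: 82561·1633.78 + 13354·8601.71 = 249753745.92.
Remaining total for class A: 346072403.46 − 249753745.92 = 96318657.54.
Divide by its size: 96318657.54 / 27922 = 3449.5615... → 3449.56.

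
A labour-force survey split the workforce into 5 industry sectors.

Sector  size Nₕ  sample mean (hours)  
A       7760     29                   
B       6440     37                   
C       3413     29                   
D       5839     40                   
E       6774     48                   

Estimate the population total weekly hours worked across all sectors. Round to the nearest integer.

1121009

A: 7760·29 = 225040
B: 6440·37 = 238280
C: 3413·29 = 98977
D: 5839·40 = 233560
E: 6774·48 = 325152
τ̂ = Σ Nₕx̄ₕ = 1121009.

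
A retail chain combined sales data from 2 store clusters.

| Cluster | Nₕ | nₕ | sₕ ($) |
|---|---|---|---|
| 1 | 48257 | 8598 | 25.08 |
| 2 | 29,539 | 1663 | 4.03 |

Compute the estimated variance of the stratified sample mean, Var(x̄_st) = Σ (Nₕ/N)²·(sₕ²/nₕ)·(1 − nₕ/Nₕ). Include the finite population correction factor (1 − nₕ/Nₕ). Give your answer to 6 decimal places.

N = 77796; Wₕ = Nₕ/N.
cluster 1: (48257/77796)²·25.08²/8598·(1 − 8598/48257) = 0.023133704
cluster 2: (29539/77796)²·4.03²/1663·(1 − 1663/29539) = 0.001328708
Sum = 0.024462412 → 0.024462.

0.024462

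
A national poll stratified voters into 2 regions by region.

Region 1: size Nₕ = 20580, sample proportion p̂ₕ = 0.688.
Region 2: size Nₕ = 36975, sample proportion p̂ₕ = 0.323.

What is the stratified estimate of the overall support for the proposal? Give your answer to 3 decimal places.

0.454

Wₕ = Nₕ/N with N = 57555: 0.3576, 0.6424.
p̂_st = 0.3576·0.688 + 0.6424·0.323 ≈ 0.45351... → 0.454.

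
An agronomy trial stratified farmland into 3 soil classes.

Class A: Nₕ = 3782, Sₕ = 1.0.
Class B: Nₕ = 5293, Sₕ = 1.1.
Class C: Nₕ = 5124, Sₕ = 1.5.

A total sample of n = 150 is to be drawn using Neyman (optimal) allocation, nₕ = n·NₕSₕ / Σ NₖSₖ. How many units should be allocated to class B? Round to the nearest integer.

A: NₕSₕ = 3782·1.0 = 3782
B: NₕSₕ = 5293·1.1 = 5822.3
C: NₕSₕ = 5124·1.5 = 7686
Σ NₕSₕ = 17290.3.
n_B = 150·5822.3/17290.3 = 50.511... → 51.

51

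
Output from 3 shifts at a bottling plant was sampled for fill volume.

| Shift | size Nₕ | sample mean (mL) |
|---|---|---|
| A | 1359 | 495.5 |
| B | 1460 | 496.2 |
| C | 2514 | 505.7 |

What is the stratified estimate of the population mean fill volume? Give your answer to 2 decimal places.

500.50

x̄_st = (Σ Nₕx̄ₕ) / (Σ Nₕ) = (1359·495.5 + 1460·496.2 + 2514·505.7) / 5333
= 2669166.3 / 5333 = 500.5000... → 500.50.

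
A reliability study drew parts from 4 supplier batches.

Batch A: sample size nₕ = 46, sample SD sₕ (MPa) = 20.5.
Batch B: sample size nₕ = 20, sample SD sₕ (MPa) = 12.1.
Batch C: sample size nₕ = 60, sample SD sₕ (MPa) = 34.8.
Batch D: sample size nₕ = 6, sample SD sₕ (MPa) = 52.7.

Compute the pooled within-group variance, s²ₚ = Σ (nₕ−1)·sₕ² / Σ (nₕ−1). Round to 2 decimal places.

836.18

Degrees of freedom: 45 + 19 + 59 + 5 = 128.
Σ(nₕ−1)sₕ² = 45·420.25 + 19·146.41 + 59·1211.04 + 5·2777.29 = 107030.85.
s²ₚ = 107030.85 / 128 = 836.1785... → 836.18.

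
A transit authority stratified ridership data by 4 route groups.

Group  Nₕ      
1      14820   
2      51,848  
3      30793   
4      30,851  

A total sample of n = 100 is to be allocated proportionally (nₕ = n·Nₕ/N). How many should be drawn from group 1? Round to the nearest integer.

12

Share of group 1 = 14820/128312 = 0.11550.
Allocate 100 × 0.11550 = 11.550... → 12.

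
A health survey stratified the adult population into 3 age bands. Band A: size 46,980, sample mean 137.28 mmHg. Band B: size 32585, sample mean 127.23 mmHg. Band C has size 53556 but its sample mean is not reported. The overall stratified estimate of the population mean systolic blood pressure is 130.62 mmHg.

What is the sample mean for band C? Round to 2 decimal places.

126.84

N = 46980 + 32585 + 53556 = 133121.
Overall total = μ·N = 130.62·133121 = 17388265.02.
Subtract the known strata: 46980·137.28 + 32585·127.23 = 10595203.95.
Remaining total for band C: 17388265.02 − 10595203.95 = 6793061.07.
Divide by its size: 6793061.07 / 53556 = 126.8403... → 126.84.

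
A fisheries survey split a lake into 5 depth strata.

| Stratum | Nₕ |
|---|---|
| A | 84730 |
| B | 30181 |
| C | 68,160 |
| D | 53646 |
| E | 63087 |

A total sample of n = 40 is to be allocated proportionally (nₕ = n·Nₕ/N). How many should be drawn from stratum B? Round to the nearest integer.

4

Share of stratum B = 30181/299804 = 0.10067.
Allocate 40 × 0.10067 = 4.027... → 4.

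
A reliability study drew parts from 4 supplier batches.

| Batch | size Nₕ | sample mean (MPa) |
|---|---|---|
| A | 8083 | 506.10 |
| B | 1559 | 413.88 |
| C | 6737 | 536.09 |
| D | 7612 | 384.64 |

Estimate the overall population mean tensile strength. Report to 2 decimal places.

469.99

N = 23991; weights Wₕ = Nₕ/N = (0.3369, 0.0650, 0.2808, 0.3173).
x̄_st = Σ Wₕ·x̄ₕ = 0.3369·506.10 + 0.0650·413.88 + 0.2808·536.09 + 0.3173·384.64 ≈ 469.9914...
→ 469.99.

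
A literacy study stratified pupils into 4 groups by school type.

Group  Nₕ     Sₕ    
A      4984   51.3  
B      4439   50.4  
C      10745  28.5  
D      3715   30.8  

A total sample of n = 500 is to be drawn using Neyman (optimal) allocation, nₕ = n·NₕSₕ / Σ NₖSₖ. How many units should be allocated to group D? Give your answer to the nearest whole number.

Σ NₕSₕ = 4984·51.3 + 4439·50.4 + 10745·28.5 + 3715·30.8 = 900059.3.
Share for D: 114422/900059.3 = 0.12713.
n_D = 500 × 0.12713 = 63.564... → 64.

64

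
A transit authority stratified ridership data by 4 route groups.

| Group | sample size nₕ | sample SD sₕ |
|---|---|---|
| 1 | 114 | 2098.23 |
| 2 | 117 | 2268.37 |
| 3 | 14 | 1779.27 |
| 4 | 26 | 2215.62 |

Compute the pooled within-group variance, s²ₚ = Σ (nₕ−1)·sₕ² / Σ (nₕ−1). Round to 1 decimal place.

4712540.5

Degrees of freedom: 113 + 116 + 13 + 25 = 267.
Σ(nₕ−1)sₕ² = 113·4402569.1329 + 116·5145502.4569 + 13·3165801.7329 + 25·4908971.9844 = 1258248319.1558.
s²ₚ = 1258248319.1558 / 267 = 4712540.521... → 4712540.5.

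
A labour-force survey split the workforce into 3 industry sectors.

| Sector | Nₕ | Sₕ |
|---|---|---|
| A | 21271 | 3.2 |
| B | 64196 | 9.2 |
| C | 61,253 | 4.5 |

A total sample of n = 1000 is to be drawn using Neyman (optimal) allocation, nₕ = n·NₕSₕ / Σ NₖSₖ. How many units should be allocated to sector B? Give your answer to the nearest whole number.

A: NₕSₕ = 21271·3.2 = 68067.2
B: NₕSₕ = 64196·9.2 = 590603.2
C: NₕSₕ = 61253·4.5 = 275638.5
Σ NₕSₕ = 934308.9.
n_B = 1000·590603.2/934308.9 = 632.128... → 632.

632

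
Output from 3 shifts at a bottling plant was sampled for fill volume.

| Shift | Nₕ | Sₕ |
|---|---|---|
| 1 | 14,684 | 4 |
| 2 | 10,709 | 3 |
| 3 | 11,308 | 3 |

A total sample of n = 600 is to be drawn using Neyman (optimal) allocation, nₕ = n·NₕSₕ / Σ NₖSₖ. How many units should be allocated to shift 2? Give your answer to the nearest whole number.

1: NₕSₕ = 14684·4 = 58736
2: NₕSₕ = 10709·3 = 32127
3: NₕSₕ = 11308·3 = 33924
Σ NₕSₕ = 124787.
n_2 = 600·32127/124787 = 154.473... → 154.

154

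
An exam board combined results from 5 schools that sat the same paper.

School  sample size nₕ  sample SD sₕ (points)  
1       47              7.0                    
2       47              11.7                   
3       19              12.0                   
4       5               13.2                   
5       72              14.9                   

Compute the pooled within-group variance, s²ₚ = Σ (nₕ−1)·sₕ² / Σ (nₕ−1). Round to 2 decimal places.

Degrees of freedom: 46 + 46 + 18 + 4 + 71 = 185.
Σ(nₕ−1)sₕ² = 46·49 + 46·136.89 + 18·144 + 4·174.24 + 71·222.01 = 27602.61.
s²ₚ = 27602.61 / 185 = 149.2033... → 149.20.

149.20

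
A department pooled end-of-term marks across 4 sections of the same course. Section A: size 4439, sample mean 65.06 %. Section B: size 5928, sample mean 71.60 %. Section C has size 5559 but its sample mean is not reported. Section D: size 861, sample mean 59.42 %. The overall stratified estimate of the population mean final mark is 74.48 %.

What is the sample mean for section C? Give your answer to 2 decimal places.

Σ Nₕx̄ₕ = N·μ, so 5559·x̄_C = 16787·74.48 − (4439·65.06 + 5928·71.60 + 861·59.42).
= 1250295.76 − 764406.76 = 485889.
x̄_C = 485889 / 5559 = 87.4058... → 87.41.

87.41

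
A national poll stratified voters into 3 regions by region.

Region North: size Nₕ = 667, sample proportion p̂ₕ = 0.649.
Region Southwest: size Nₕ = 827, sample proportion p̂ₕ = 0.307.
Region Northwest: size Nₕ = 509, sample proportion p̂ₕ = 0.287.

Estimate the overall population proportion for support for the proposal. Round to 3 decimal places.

Wₕ = Nₕ/N with N = 2003: 0.3330, 0.4129, 0.2541.
p̂_st = 0.3330·0.649 + 0.4129·0.307 + 0.2541·0.287 ≈ 0.41580... → 0.416.

0.416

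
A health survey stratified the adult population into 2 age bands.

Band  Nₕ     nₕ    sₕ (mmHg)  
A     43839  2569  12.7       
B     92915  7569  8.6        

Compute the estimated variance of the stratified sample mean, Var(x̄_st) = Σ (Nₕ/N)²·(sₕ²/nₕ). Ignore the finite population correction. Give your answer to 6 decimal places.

N = 136754; Wₕ = Nₕ/N.
band A: (43839/136754)²·12.7²/2569 = 0.006451854
band B: (92915/136754)²·8.6²/7569 = 0.004510763
Sum = 0.010962617 → 0.010963.

0.010963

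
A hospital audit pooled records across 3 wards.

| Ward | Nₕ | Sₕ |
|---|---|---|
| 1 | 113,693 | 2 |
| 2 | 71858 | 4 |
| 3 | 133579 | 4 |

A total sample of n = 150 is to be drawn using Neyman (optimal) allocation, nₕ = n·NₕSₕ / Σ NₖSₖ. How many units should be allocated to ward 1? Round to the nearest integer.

33

Σ NₕSₕ = 113693·2 + 71858·4 + 133579·4 = 1049134.
Share for 1: 227386/1049134 = 0.21674.
n_1 = 150 × 0.21674 = 32.511... → 33.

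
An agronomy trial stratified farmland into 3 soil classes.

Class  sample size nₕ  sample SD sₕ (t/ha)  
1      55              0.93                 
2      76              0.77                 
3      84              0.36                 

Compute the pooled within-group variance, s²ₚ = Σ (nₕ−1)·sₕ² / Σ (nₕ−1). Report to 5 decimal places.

Degrees of freedom: 54 + 75 + 83 = 212.
Σ(nₕ−1)sₕ² = 54·0.8649 + 75·0.5929 + 83·0.1296 = 101.9289.
s²ₚ = 101.9289 / 212 = 0.4807967... → 0.48080.

0.48080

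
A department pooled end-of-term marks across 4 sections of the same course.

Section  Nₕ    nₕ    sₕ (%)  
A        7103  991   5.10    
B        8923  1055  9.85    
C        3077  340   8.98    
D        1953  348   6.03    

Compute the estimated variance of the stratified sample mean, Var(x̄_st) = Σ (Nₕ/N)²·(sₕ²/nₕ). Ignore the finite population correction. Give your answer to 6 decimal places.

N = 21056. Term for each stratum: Wₕ²sₕ²/nₕ.
Var(x̄_st) = 0.002986748 + 0.016515436 + 0.005064971 + 0.000898893 = 0.025466049 → 0.025466.

0.025466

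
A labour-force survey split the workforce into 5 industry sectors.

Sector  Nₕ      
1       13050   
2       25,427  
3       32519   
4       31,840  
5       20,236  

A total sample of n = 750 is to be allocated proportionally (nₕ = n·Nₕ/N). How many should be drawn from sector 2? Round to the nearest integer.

Share of sector 2 = 25427/123072 = 0.20660.
Allocate 750 × 0.20660 = 154.952... → 155.

155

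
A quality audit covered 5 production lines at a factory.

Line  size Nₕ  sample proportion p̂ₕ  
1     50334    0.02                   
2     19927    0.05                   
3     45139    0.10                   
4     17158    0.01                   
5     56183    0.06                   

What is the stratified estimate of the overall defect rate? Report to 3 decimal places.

N = 50334 + 19927 + 45139 + 17158 + 56183 = 188741.
Overall proportion = Σ (Nₕ/N)·p̂ₕ.
Σ Nₕp̂ₕ = 1006.68 + 996.35 + 4513.9 + 171.58 + 3370.98 = 10059.49.
10059.49 / 188741 = 0.05330... → 0.053.

0.053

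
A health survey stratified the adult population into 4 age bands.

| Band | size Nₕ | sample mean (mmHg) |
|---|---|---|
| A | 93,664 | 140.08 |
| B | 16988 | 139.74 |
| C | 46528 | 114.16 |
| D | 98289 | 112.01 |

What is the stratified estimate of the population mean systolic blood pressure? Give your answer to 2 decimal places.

124.54

N = 93664 + 16988 + 46528 + 98289 = 255469.
Overall mean = Σ (Nₕ/N)·x̄ₕ — weight by population share, not a simple average.
Σ Nₕx̄ₕ = 93664·140.08 + 16988·139.74 + 46528·114.16 + 98289·112.01 = 13120453.12 + 2373903.12 + 5311636.48 + 11009350.89 = 31815343.61.
Divide by N: 31815343.61 / 255469 = 124.5370... → 124.54.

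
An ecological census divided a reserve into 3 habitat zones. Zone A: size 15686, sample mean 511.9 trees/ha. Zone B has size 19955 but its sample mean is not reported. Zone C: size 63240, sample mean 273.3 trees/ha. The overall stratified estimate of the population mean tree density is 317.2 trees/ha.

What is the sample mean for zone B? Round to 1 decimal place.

303.3

N = 15686 + 19955 + 63240 = 98881.
Overall total = μ·N = 317.2·98881 = 31365053.2.
Subtract the known strata: 15686·511.9 + 63240·273.3 = 25313155.4.
Remaining total for zone B: 31365053.2 − 25313155.4 = 6051897.8.
Divide by its size: 6051897.8 / 19955 = 303.277... → 303.3.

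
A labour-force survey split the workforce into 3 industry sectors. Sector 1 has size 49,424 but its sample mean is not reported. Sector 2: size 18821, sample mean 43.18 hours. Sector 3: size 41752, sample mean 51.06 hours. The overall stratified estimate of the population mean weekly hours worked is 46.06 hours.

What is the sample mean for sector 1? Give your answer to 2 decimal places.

42.93

N = 49424 + 18821 + 41752 = 109997.
Overall total = μ·N = 46.06·109997 = 5066461.82.
Subtract the known strata: 18821·43.18 + 41752·51.06 = 2944547.9.
Remaining total for sector 1: 5066461.82 − 2944547.9 = 2121913.92.
Divide by its size: 2121913.92 / 49424 = 42.9329... → 42.93.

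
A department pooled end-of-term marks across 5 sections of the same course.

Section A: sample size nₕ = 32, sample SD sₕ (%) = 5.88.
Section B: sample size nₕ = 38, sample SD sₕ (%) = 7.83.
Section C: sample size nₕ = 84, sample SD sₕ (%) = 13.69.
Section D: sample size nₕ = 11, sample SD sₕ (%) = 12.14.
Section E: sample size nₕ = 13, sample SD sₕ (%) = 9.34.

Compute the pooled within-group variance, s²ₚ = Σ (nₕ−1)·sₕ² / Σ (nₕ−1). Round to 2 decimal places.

Degrees of freedom: 31 + 37 + 83 + 10 + 12 = 173.
Σ(nₕ−1)sₕ² = 31·34.5744 + 37·61.3089 + 83·187.4161 + 10·147.3796 + 12·87.2356 = 21416.3952.
s²ₚ = 21416.3952 / 173 = 123.7942... → 123.79.

123.79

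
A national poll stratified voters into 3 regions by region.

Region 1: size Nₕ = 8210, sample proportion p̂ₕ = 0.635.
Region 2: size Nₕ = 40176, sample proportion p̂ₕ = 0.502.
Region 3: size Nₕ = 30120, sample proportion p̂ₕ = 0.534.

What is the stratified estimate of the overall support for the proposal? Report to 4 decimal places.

0.5282

N = 8210 + 40176 + 30120 = 78506.
Overall proportion = Σ (Nₕ/N)·p̂ₕ.
Σ Nₕp̂ₕ = 5213.35 + 20168.352 + 16084.08 = 41465.782.
41465.782 / 78506 = 0.528186... → 0.5282.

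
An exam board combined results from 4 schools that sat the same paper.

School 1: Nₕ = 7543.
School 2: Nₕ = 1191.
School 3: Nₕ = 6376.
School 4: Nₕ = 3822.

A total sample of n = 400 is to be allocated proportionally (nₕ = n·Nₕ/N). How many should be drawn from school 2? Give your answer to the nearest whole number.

N = 7543 + 1191 + 6376 + 3822 = 18932.
n_2 = 400·1191/18932 = 25.164... → 25.

25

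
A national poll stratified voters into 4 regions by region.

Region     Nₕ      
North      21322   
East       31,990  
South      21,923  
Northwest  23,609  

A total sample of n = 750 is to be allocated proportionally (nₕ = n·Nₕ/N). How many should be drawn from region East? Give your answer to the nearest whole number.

Share of region East = 31990/98844 = 0.32364.
Allocate 750 × 0.32364 = 242.731... → 243.

243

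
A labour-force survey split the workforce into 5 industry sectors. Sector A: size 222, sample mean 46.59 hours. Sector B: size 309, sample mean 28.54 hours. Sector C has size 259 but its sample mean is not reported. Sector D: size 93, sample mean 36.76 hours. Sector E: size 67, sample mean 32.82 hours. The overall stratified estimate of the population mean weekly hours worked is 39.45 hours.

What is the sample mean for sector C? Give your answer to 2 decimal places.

N = 222 + 309 + 259 + 93 + 67 = 950.
Overall total = μ·N = 39.45·950 = 37477.5.
Subtract the known strata: 222·46.59 + 309·28.54 + 93·36.76 + 67·32.82 = 24779.46.
Remaining total for sector C: 37477.5 − 24779.46 = 12698.04.
Divide by its size: 12698.04 / 259 = 49.0272... → 49.03.

49.03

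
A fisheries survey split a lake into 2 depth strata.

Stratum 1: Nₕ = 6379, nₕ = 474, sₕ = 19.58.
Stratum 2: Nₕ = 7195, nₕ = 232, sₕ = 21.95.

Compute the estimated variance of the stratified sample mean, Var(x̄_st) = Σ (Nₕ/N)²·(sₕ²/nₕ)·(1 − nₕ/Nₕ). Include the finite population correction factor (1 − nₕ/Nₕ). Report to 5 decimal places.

N = 13574; Wₕ = Nₕ/N.
stratum 1: (6379/13574)²·19.58²/474·(1 − 474/6379) = 0.16534987
stratum 2: (7195/13574)²·21.95²/232·(1 − 232/7195) = 0.56466721
Sum = 0.73001707 → 0.73002.

0.73002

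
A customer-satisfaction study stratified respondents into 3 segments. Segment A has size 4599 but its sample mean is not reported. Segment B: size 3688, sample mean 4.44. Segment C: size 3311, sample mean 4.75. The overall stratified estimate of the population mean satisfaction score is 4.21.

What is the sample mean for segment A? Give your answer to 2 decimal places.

N = 4599 + 3688 + 3311 = 11598.
Overall total = μ·N = 4.21·11598 = 48827.58.
Subtract the known strata: 3688·4.44 + 3311·4.75 = 32101.97.
Remaining total for segment A: 48827.58 − 32101.97 = 16725.61.
Divide by its size: 16725.61 / 4599 = 3.6368... → 3.64.

3.64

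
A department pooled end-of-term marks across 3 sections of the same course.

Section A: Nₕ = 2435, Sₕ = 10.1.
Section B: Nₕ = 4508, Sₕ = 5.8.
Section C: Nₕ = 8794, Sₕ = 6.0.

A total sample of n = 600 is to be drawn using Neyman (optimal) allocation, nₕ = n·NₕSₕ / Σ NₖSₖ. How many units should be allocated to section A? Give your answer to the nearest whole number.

143

A: NₕSₕ = 2435·10.1 = 24593.5
B: NₕSₕ = 4508·5.8 = 26146.4
C: NₕSₕ = 8794·6.0 = 52764
Σ NₕSₕ = 103503.9.
n_A = 600·24593.5/103503.9 = 142.566... → 143.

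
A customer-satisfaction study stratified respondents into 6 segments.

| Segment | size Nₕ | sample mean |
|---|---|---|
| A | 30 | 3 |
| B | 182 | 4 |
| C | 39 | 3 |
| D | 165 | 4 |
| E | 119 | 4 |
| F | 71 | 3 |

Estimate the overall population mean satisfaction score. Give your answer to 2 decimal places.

3.77

N = 30 + 182 + 39 + 165 + 119 + 71 = 606.
The stratified mean weights each stratum mean by its population share Nₕ/N.
Σ Nₕx̄ₕ = 30·3 + 182·4 + 39·3 + 165·4 + 119·4 + 71·3 = 90 + 728 + 117 + 660 + 476 + 213 = 2284.
Divide by N: 2284 / 606 = 3.7690... → 3.77.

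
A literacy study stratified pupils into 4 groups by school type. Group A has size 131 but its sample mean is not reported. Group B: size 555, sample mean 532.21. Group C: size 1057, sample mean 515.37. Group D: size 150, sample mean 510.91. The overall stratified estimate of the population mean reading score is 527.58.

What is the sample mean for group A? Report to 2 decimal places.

Σ Nₕx̄ₕ = N·μ, so 131·x̄_A = 1893·527.58 − (555·532.21 + 1057·515.37 + 150·510.91).
= 998708.94 − 916759.14 = 81949.8.
x̄_A = 81949.8 / 131 = 625.5710... → 625.57.

625.57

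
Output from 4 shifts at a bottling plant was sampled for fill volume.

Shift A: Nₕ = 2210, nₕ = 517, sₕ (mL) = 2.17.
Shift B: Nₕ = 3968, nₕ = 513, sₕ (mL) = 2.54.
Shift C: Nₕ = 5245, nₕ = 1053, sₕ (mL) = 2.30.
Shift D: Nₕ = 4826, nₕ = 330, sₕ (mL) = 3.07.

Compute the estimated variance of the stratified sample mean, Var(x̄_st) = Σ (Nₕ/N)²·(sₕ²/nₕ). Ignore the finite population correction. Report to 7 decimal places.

0.0039612

N = 16249; Wₕ = Nₕ/N.
shift A: (2210/16249)²·2.17²/517 = 0.0001684846
shift B: (3968/16249)²·2.54²/513 = 0.0007499635
shift C: (5245/16249)²·2.30²/1053 = 0.0005234377
shift D: (4826/16249)²·3.07²/330 = 0.0025193248
Sum = 0.0039612106 → 0.0039612.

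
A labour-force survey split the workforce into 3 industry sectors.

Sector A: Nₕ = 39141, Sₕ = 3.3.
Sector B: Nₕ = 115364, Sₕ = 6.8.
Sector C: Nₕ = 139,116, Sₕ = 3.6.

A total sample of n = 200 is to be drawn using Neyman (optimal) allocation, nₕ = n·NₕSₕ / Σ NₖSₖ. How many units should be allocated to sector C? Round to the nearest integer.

71

A: NₕSₕ = 39141·3.3 = 129165.3
B: NₕSₕ = 115364·6.8 = 784475.2
C: NₕSₕ = 139116·3.6 = 500817.6
Σ NₕSₕ = 1414458.1.
n_C = 200·500817.6/1414458.1 = 70.814... → 71.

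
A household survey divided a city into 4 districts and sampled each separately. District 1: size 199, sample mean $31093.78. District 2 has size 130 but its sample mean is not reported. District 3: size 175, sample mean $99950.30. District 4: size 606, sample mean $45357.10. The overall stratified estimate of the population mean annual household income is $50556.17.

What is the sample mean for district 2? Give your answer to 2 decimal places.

N = 199 + 130 + 175 + 606 = 1110.
Overall total = μ·N = 50556.17·1110 = 56117348.7.
Subtract the known strata: 199·31093.78 + 175·99950.30 + 606·45357.10 = 51165367.32.
Remaining total for district 2: 56117348.7 − 51165367.32 = 4951981.38.
Divide by its size: 4951981.38 / 130 = 38092.1645... → 38092.16.

38092.16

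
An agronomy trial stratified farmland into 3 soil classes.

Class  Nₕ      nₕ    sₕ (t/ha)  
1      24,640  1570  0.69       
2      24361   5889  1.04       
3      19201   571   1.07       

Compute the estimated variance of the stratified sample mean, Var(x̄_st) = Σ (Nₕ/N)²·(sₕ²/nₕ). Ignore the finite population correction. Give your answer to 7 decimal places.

0.0002219

N = 68202. Term for each stratum: Wₕ²sₕ²/nₕ.
Var(x̄_st) = 0.0000395809 + 0.0000234326 + 0.0001589223 = 0.0002219359 → 0.0002219.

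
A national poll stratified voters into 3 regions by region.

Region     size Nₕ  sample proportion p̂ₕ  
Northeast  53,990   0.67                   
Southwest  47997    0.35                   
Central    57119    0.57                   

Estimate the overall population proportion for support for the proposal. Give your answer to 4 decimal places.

Wₕ = Nₕ/N with N = 159106: 0.3393, 0.3017, 0.3590.
p̂_st = 0.3393·0.67 + 0.3017·0.35 + 0.3590·0.57 ≈ 0.537567... → 0.5376.

0.5376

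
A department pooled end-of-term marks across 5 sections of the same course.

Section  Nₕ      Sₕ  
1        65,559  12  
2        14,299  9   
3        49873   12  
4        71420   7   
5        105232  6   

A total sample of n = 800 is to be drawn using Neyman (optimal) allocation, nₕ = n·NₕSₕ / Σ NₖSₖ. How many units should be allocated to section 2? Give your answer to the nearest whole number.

1: NₕSₕ = 65559·12 = 786708
2: NₕSₕ = 14299·9 = 128691
3: NₕSₕ = 49873·12 = 598476
4: NₕSₕ = 71420·7 = 499940
5: NₕSₕ = 105232·6 = 631392
Σ NₕSₕ = 2645207.
n_2 = 800·128691/2645207 = 38.921... → 39.

39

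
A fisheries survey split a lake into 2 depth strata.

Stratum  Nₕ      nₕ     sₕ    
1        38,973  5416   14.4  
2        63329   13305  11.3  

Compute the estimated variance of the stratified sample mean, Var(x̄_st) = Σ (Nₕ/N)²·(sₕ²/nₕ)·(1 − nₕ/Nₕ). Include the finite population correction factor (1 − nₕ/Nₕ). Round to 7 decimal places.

0.0076894

N = 102302. Term for each stratum: Wₕ²sₕ²/nₕ·(1−nₕ/Nₕ).
Var(x̄_st) = 0.0047843732 + 0.0029050580 = 0.0076894311 → 0.0076894.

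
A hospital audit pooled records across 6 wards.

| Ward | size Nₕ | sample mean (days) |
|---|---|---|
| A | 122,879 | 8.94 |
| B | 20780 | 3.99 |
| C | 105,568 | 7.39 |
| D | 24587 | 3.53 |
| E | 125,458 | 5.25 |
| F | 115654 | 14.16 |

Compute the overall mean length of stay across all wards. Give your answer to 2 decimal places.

8.44

x̄_st = (Σ Nₕx̄ₕ) / (Σ Nₕ) = (122879·8.94 + 20780·3.99 + 105568·7.39 + 24587·3.53 + 125458·5.25 + 115654·14.16) / 514926
= 4344705.23 / 514926 = 8.4375... → 8.44.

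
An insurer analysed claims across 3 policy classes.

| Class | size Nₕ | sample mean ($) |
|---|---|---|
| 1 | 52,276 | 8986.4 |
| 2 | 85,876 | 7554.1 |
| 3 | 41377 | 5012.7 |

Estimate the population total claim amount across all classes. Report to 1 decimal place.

1: 52276·8986.4 = 469773046.4
2: 85876·7554.1 = 648715891.6
3: 41377·5012.7 = 207410487.9
τ̂ = Σ Nₕx̄ₕ = 1325899425.9.

1325899425.9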